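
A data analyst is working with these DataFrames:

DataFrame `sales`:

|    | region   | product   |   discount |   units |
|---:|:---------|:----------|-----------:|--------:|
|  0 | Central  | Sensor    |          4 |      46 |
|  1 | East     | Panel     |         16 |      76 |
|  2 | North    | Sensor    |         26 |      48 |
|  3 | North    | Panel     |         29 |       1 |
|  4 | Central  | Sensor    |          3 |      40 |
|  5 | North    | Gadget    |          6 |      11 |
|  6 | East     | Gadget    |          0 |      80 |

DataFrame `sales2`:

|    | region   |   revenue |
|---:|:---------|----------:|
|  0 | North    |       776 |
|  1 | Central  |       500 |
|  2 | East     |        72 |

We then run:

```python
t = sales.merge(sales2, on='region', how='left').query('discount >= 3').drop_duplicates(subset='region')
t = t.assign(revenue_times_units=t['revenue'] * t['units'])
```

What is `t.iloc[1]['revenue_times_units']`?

5472

merge on 'region' (how='left') → 7 rows:
    region product  discount  units  revenue
0  Central  Sensor         4     46      500
1     East   Panel        16     76       72
2    North  Sensor        26     48      776
3    North   Panel        29      1      776
4  Central  Sensor         3     40      500
5    North  Gadget         6     11      776
6     East  Gadget         0     80       72
filter rows where discount >= 3:
    region product  discount  units  revenue
0  Central  Sensor         4     46      500
1     East   Panel        16     76       72
2    North  Sensor        26     48      776
3    North   Panel        29      1      776
4  Central  Sensor         3     40      500
5    North  Gadget         6     11      776
drop duplicate region (keep=first):
    region product  discount  units  revenue
0  Central  Sensor         4     46      500
1     East   Panel        16     76       72
2    North  Sensor        26     48      776
add column revenue_times_units = t['revenue'] * t['units']:
    region product  discount  units  revenue  revenue_times_units
0  Central  Sensor         4     46      500                23000
1     East   Panel        16     76       72                 5472
2    North  Sensor        26     48      776                37248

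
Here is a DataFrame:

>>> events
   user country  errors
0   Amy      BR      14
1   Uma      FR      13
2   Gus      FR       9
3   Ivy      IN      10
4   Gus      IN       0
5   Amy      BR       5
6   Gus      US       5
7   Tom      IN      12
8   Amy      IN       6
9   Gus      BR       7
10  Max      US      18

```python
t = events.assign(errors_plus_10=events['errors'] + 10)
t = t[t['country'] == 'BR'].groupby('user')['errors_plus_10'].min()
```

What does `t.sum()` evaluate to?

32

add column errors_plus_10 = events['errors'] + 10:
   user country  errors  errors_plus_10
0   Amy      BR      14              24
1   Uma      FR      13              23
2   Gus      FR       9              19
3   Ivy      IN      10              20
4   Gus      IN       0              10
5   Amy      BR       5              15
6   Gus      US       5              15
7   Tom      IN      12              22
8   Amy      IN       6              16
9   Gus      BR       7              17
10  Max      US      18              28
filter rows where country == 'BR':
  user country  errors  errors_plus_10
0  Amy      BR      14              24
5  Amy      BR       5              15
9  Gus      BR       7              17
group by user, min of errors_plus_10:
user
Amy    15
Gus    17
Name: errors_plus_10, dtype: int64
Then the sum of the resulting series: 32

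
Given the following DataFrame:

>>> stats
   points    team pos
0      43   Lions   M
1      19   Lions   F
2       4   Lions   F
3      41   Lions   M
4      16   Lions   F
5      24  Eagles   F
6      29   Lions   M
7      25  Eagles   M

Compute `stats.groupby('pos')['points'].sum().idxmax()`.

M

group by pos, sum of points:
pos
F     63
M    138
Name: points, dtype: int64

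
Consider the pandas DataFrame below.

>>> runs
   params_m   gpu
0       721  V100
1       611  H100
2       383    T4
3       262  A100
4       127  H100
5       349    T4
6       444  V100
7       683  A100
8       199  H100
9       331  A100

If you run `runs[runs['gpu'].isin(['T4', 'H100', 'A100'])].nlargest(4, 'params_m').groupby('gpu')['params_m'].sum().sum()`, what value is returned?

2026

filter rows where gpu in ['T4', 'H100', 'A100']:
   params_m   gpu
1       611  H100
2       383    T4
3       262  A100
4       127  H100
5       349    T4
7       683  A100
8       199  H100
9       331  A100
take 4 rows with largest params_m:
   params_m   gpu
7       683  A100
1       611  H100
2       383    T4
5       349    T4
group by gpu, sum of params_m:
gpu
A100    683
H100    611
T4      732
Name: params_m, dtype: int64
Reading off the sum of the resulting series, we get 2026.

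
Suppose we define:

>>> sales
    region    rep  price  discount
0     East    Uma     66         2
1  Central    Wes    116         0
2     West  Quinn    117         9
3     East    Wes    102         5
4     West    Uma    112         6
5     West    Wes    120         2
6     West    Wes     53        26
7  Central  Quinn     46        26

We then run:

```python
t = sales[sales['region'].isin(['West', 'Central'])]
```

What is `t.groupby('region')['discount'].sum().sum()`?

filter rows where region in ['West', 'Central']:
    region    rep  price  discount
1  Central    Wes    116         0
2     West  Quinn    117         9
4     West    Uma    112         6
5     West    Wes    120         2
6     West    Wes     53        26
7  Central  Quinn     46        26
group by region, sum of discount:
region
Central    26
West       43
Name: discount, dtype: int64
Hence 69.

69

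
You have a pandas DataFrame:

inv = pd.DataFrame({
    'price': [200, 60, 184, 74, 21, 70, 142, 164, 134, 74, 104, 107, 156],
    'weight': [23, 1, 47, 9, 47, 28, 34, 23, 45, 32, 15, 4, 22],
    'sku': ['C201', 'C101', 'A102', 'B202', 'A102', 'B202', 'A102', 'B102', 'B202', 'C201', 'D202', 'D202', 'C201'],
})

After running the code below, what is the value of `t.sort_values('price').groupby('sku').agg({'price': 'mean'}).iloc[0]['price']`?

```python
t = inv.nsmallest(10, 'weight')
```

142.0

take 10 rows with smallest weight:
    price  weight   sku
1      60       1  C101
11    107       4  D202
3      74       9  B202
10    104      15  D202
12    156      22  C201
0     200      23  C201
7     164      23  B102
5      70      28  B202
9      74      32  C201
6     142      34  A102
sort by price:
    price  weight   sku
1      60       1  C101
5      70      28  B202
3      74       9  B202
9      74      32  C201
10    104      15  D202
11    107       4  D202
6     142      34  A102
12    156      22  C201
7     164      23  B102
0     200      23  C201
group by sku, mean of price:
           price
sku             
A102  142.000000
B102  164.000000
B202   72.000000
C101   60.000000
C201  143.333333
D202  105.500000
Finally, value at position 0, column 'price' = 142.0.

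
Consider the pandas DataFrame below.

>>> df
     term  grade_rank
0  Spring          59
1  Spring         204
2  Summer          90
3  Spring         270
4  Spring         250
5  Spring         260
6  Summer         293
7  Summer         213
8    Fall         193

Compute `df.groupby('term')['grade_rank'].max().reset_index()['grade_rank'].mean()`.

252.0

group by term, max of grade_rank:
term
Fall      193
Spring    270
Summer    293
Name: grade_rank, dtype: int64
reset_index():
     term  grade_rank
0    Fall         193
1  Spring         270
2  Summer         293
Finally, mean of column 'grade_rank' = 252.0.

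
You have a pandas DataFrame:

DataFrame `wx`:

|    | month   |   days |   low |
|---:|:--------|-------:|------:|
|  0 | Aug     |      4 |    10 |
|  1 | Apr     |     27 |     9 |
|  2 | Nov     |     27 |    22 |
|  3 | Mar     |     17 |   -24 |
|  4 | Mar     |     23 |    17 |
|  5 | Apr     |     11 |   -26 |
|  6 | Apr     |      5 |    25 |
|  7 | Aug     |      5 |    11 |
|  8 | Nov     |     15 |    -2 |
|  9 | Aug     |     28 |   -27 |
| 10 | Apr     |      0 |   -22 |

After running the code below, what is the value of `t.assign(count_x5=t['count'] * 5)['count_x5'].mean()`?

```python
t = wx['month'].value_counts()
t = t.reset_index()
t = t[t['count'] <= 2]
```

value_counts of month:
month
Apr    4
Aug    3
Nov    2
Mar    2
Name: count, dtype: int64
reset_index():
  month  count
0   Apr      4
1   Aug      3
2   Nov      2
3   Mar      2
filter rows where count <= 2:
  month  count
2   Nov      2
3   Mar      2
add column count_x5 = t['count'] * 5:
  month  count  count_x5
2   Nov      2        10
3   Mar      2        10
Hence 10.0.

10.0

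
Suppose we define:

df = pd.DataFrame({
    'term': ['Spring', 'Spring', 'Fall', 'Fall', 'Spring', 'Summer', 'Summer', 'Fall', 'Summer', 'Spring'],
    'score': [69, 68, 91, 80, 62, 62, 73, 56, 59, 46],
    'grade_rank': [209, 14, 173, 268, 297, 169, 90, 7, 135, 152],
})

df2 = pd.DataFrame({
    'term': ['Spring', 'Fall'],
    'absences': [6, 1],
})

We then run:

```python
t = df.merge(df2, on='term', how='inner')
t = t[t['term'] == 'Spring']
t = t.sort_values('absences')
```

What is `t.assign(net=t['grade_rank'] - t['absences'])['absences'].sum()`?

24

merge on 'term' (how='inner') → 7 rows:
     term  score  grade_rank  absences
0  Spring     69         209         6
1  Spring     68          14         6
2    Fall     91         173         1
3    Fall     80         268         1
4  Spring     62         297         6
5    Fall     56           7         1
6  Spring     46         152         6
filter rows where term == 'Spring':
     term  score  grade_rank  absences
0  Spring     69         209         6
1  Spring     68          14         6
4  Spring     62         297         6
6  Spring     46         152         6
sort by absences:
     term  score  grade_rank  absences
0  Spring     69         209         6
1  Spring     68          14         6
4  Spring     62         297         6
6  Spring     46         152         6
add column net = t['grade_rank'] - t['absences']:
     term  score  grade_rank  absences  net
0  Spring     69         209         6  203
1  Spring     68          14         6    8
4  Spring     62         297         6  291
6  Spring     46         152         6  146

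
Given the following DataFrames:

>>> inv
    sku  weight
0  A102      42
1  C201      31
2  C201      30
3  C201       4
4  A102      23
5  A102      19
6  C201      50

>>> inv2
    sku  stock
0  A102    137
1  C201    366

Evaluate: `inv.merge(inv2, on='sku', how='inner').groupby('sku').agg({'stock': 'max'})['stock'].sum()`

merge on 'sku' (how='inner') → 7 rows:
    sku  weight  stock
0  A102      42    137
1  C201      31    366
2  C201      30    366
3  C201       4    366
4  A102      23    137
5  A102      19    137
6  C201      50    366
group by sku, max of stock:
      stock
sku        
A102    137
C201    366
Hence 503.

503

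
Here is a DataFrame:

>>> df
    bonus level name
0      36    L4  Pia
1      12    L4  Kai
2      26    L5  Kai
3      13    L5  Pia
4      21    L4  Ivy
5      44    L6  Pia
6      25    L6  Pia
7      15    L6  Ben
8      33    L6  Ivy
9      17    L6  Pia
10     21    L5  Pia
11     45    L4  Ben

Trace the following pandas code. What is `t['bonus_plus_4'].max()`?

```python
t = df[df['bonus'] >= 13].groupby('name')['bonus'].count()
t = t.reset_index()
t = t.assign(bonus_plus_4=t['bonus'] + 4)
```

filter rows where bonus >= 13:
    bonus level name
0      36    L4  Pia
2      26    L5  Kai
3      13    L5  Pia
4      21    L4  Ivy
5      44    L6  Pia
6      25    L6  Pia
7      15    L6  Ben
8      33    L6  Ivy
9      17    L6  Pia
10     21    L5  Pia
11     45    L4  Ben
group by name, count of bonus:
name
Ben    2
Ivy    2
Kai    1
Pia    6
Name: bonus, dtype: int64
reset_index():
  name  bonus
0  Ben      2
1  Ivy      2
2  Kai      1
3  Pia      6
add column bonus_plus_4 = t['bonus'] + 4:
  name  bonus  bonus_plus_4
0  Ben      2             6
1  Ivy      2             6
2  Kai      1             5
3  Pia      6            10
Taking the max of column 'bonus_plus_4' gives 10.

10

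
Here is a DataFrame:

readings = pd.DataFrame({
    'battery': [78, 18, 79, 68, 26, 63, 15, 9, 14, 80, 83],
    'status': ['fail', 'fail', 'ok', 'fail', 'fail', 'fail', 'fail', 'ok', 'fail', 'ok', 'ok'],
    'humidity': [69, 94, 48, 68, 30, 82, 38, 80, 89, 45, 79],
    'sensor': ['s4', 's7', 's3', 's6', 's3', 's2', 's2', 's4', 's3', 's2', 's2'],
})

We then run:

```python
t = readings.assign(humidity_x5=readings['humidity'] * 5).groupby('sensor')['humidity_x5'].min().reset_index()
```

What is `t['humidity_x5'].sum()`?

1495

add column humidity_x5 = readings['humidity'] * 5:
    battery status  humidity sensor  humidity_x5
0        78   fail        69     s4          345
1        18   fail        94     s7          470
2        79     ok        48     s3          240
3        68   fail        68     s6          340
4        26   fail        30     s3          150
5        63   fail        82     s2          410
6        15   fail        38     s2          190
7         9     ok        80     s4          400
8        14   fail        89     s3          445
9        80     ok        45     s2          225
10       83     ok        79     s2          395
group by sensor, min of humidity_x5:
sensor
s2    190
s3    150
s4    345
s6    340
s7    470
Name: humidity_x5, dtype: int64
reset_index():
  sensor  humidity_x5
0     s2          190
1     s3          150
2     s4          345
3     s6          340
4     s7          470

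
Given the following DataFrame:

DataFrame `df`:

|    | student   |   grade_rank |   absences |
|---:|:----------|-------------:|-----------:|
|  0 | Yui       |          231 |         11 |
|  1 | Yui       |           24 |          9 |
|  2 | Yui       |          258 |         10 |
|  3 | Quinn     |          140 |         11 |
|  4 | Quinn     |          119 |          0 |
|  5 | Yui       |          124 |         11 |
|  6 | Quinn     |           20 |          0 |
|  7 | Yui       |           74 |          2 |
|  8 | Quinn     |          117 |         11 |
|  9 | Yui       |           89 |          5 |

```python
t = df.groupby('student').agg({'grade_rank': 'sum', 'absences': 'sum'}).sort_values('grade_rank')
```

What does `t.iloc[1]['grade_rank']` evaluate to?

800

group by student: sum(grade_rank), sum(absences):
         grade_rank  absences
student                      
Quinn           396        22
Yui             800        48
sort by grade_rank:
         grade_rank  absences
student                      
Quinn           396        22
Yui             800        48
The value at position 1, column 'grade_rank' is 800.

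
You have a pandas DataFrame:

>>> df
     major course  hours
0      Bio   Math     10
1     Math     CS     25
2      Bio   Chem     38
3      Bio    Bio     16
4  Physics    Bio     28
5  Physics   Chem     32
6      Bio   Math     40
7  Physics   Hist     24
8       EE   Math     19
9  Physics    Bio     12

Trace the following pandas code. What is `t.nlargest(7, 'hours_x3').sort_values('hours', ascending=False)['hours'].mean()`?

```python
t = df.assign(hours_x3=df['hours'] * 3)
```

29.4285714286

add column hours_x3 = df['hours'] * 3:
     major course  hours  hours_x3
0      Bio   Math     10        30
1     Math     CS     25        75
2      Bio   Chem     38       114
3      Bio    Bio     16        48
4  Physics    Bio     28        84
5  Physics   Chem     32        96
6      Bio   Math     40       120
7  Physics   Hist     24        72
8       EE   Math     19        57
9  Physics    Bio     12        36
take 7 rows with largest hours_x3:
     major course  hours  hours_x3
6      Bio   Math     40       120
2      Bio   Chem     38       114
5  Physics   Chem     32        96
4  Physics    Bio     28        84
1     Math     CS     25        75
7  Physics   Hist     24        72
8       EE   Math     19        57
sort by hours descending:
     major course  hours  hours_x3
6      Bio   Math     40       120
2      Bio   Chem     38       114
5  Physics   Chem     32        96
4  Physics    Bio     28        84
1     Math     CS     25        75
7  Physics   Hist     24        72
8       EE   Math     19        57
Reading off the mean of column 'hours', we get 29.4285714286.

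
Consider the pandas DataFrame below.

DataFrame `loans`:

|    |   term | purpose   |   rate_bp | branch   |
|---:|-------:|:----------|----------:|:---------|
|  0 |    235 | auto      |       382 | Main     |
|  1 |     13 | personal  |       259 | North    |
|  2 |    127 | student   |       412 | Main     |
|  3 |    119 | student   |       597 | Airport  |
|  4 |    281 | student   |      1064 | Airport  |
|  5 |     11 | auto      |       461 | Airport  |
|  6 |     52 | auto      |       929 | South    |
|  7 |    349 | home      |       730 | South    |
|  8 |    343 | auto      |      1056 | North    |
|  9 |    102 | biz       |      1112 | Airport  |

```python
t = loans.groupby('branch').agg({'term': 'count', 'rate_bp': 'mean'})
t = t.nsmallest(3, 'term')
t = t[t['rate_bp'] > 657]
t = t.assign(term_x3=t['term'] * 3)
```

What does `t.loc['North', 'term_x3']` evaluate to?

6

group by branch: count(term), mean(rate_bp):
         term  rate_bp
branch                
Airport     4    808.5
Main        2    397.0
North       2    657.5
South       2    829.5
take 3 rows with smallest term:
        term  rate_bp
branch               
Main       2    397.0
North      2    657.5
South      2    829.5
filter rows where rate_bp > 657:
        term  rate_bp
branch               
North      2    657.5
South      2    829.5
add column term_x3 = t['term'] * 3:
        term  rate_bp  term_x3
branch                        
North      2    657.5        6
South      2    829.5        6
So loc['North', 'term_x3'] = 6.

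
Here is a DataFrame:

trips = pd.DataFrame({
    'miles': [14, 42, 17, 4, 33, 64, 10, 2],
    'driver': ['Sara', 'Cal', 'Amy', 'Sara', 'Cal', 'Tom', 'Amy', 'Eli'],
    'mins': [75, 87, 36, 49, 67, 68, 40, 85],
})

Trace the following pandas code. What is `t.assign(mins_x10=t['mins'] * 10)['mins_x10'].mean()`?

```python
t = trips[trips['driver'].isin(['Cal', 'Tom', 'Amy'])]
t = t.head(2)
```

filter rows where driver in ['Cal', 'Tom', 'Amy']:
   miles driver  mins
1     42    Cal    87
2     17    Amy    36
4     33    Cal    67
5     64    Tom    68
6     10    Amy    40
take first 2 rows:
   miles driver  mins
1     42    Cal    87
2     17    Amy    36
add column mins_x10 = t['mins'] * 10:
   miles driver  mins  mins_x10
1     42    Cal    87       870
2     17    Amy    36       360
Hence 615.0.

615.0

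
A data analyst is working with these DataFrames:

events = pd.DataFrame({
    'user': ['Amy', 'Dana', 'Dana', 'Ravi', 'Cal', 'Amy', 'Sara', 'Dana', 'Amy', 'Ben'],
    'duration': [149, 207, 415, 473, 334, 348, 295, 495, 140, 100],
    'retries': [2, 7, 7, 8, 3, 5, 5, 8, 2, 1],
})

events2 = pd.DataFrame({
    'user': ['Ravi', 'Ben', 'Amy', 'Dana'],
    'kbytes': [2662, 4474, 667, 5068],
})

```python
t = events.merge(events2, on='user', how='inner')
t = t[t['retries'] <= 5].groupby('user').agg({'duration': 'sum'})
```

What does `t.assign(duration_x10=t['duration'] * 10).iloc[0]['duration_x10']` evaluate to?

merge on 'user' (how='inner') → 8 rows:
   user  duration  retries  kbytes
0   Amy       149        2     667
1  Dana       207        7    5068
2  Dana       415        7    5068
3  Ravi       473        8    2662
4   Amy       348        5     667
5  Dana       495        8    5068
6   Amy       140        2     667
7   Ben       100        1    4474
filter rows where retries <= 5:
  user  duration  retries  kbytes
0  Amy       149        2     667
4  Amy       348        5     667
6  Amy       140        2     667
7  Ben       100        1    4474
group by user, sum of duration:
      duration
user          
Amy        637
Ben        100
add column duration_x10 = t['duration'] * 10:
      duration  duration_x10
user                        
Amy        637          6370
Ben        100          1000

6370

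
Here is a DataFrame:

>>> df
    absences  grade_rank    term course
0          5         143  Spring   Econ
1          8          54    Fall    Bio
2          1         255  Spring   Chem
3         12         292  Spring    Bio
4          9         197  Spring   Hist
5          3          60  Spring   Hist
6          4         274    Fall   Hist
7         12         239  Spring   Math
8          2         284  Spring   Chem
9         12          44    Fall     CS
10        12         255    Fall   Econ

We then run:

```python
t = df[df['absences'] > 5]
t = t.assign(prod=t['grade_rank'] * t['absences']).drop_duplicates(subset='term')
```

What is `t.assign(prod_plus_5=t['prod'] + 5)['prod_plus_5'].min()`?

437

filter rows where absences > 5:
    absences  grade_rank    term course
1          8          54    Fall    Bio
3         12         292  Spring    Bio
4          9         197  Spring   Hist
7         12         239  Spring   Math
9         12          44    Fall     CS
10        12         255    Fall   Econ
add column prod = t['grade_rank'] * t['absences']:
    absences  grade_rank    term course  prod
1          8          54    Fall    Bio   432
3         12         292  Spring    Bio  3504
4          9         197  Spring   Hist  1773
7         12         239  Spring   Math  2868
9         12          44    Fall     CS   528
10        12         255    Fall   Econ  3060
drop duplicate term (keep=first):
   absences  grade_rank    term course  prod
1         8          54    Fall    Bio   432
3        12         292  Spring    Bio  3504
add column prod_plus_5 = t['prod'] + 5:
   absences  grade_rank    term course  prod  prod_plus_5
1         8          54    Fall    Bio   432          437
3        12         292  Spring    Bio  3504         3509
Taking the min of column 'prod_plus_5' gives 437.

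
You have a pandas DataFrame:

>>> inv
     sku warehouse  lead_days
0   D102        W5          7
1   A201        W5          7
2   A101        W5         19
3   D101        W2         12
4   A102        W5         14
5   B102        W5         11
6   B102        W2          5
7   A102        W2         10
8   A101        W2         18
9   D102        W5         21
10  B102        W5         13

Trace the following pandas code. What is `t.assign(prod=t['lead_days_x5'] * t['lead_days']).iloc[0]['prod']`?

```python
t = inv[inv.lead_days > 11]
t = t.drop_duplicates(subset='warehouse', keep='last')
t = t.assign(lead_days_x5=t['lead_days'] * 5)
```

1620

filter rows where lead_days > 11:
     sku warehouse  lead_days
2   A101        W5         19
3   D101        W2         12
4   A102        W5         14
8   A101        W2         18
9   D102        W5         21
10  B102        W5         13
drop duplicate warehouse (keep=last):
     sku warehouse  lead_days
8   A101        W2         18
10  B102        W5         13
add column lead_days_x5 = t['lead_days'] * 5:
     sku warehouse  lead_days  lead_days_x5
8   A101        W2         18            90
10  B102        W5         13            65
add column prod = t['lead_days_x5'] * t['lead_days']:
     sku warehouse  lead_days  lead_days_x5  prod
8   A101        W2         18            90  1620
10  B102        W5         13            65   845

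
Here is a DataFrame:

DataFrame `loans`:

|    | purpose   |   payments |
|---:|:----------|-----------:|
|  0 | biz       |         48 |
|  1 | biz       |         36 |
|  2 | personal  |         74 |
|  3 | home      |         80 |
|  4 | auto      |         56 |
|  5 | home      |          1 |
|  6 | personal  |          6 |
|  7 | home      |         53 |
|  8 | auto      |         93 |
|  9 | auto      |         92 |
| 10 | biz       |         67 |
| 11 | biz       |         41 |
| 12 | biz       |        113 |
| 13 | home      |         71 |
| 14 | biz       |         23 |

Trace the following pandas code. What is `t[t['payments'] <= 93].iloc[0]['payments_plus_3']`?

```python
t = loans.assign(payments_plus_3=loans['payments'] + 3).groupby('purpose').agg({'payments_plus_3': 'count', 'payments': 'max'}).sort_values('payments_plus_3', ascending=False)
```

add column payments_plus_3 = loans['payments'] + 3:
     purpose  payments  payments_plus_3
0        biz        48               51
1        biz        36               39
2   personal        74               77
3       home        80               83
4       auto        56               59
5       home         1                4
6   personal         6                9
7       home        53               56
8       auto        93               96
9       auto        92               95
10       biz        67               70
11       biz        41               44
12       biz       113              116
13      home        71               74
14       biz        23               26
group by purpose: count(payments_plus_3), max(payments):
          payments_plus_3  payments
purpose                            
auto                    3        93
biz                     6       113
home                    4        80
personal                2        74
sort by payments_plus_3 descending:
          payments_plus_3  payments
purpose                            
biz                     6       113
home                    4        80
auto                    3        93
personal                2        74
filter rows where payments <= 93:
          payments_plus_3  payments
purpose                            
home                    4        80
auto                    3        93
personal                2        74
Finally, value at position 0, column 'payments_plus_3' = 4.

4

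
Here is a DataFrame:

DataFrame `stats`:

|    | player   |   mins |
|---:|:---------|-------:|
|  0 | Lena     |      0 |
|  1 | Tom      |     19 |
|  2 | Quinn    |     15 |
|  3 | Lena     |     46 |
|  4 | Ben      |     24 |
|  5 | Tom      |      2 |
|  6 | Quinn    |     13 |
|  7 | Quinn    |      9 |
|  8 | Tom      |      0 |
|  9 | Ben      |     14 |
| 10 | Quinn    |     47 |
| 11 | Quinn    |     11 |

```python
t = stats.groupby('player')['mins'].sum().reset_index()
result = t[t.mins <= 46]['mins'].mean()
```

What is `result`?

35.0

group by player, sum of mins:
player
Ben      38
Lena     46
Quinn    95
Tom      21
Name: mins, dtype: int64
reset_index():
  player  mins
0    Ben    38
1   Lena    46
2  Quinn    95
3    Tom    21
filter rows where mins <= 46:
  player  mins
0    Ben    38
1   Lena    46
3    Tom    21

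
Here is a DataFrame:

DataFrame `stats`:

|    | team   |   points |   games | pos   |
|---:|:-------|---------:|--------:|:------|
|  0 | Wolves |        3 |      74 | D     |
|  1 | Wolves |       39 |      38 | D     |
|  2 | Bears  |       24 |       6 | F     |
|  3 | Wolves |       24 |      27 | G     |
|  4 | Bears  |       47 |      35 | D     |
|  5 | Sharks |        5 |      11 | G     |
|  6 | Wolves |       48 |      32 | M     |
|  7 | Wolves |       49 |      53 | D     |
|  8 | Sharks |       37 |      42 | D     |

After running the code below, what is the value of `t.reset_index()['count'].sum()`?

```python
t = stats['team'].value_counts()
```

9

value_counts of team:
team
Wolves    5
Bears     2
Sharks    2
Name: count, dtype: int64
reset_index():
     team  count
0  Wolves      5
1   Bears      2
2  Sharks      2
Hence 9.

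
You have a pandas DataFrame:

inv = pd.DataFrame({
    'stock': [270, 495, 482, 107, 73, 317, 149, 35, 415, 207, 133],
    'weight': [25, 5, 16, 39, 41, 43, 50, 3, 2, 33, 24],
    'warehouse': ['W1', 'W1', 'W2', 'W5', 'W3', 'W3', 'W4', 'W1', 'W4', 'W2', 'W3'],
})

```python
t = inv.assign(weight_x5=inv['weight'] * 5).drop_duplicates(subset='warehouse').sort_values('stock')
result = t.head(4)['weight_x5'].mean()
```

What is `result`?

193.75

add column weight_x5 = inv['weight'] * 5:
    stock  weight warehouse  weight_x5
0     270      25        W1        125
1     495       5        W1         25
2     482      16        W2         80
3     107      39        W5        195
4      73      41        W3        205
5     317      43        W3        215
6     149      50        W4        250
7      35       3        W1         15
8     415       2        W4         10
9     207      33        W2        165
10    133      24        W3        120
drop duplicate warehouse (keep=first):
   stock  weight warehouse  weight_x5
0    270      25        W1        125
2    482      16        W2         80
3    107      39        W5        195
4     73      41        W3        205
6    149      50        W4        250
sort by stock:
   stock  weight warehouse  weight_x5
4     73      41        W3        205
3    107      39        W5        195
6    149      50        W4        250
0    270      25        W1        125
2    482      16        W2         80
take first 4 rows:
   stock  weight warehouse  weight_x5
4     73      41        W3        205
3    107      39        W5        195
6    149      50        W4        250
0    270      25        W1        125
The mean of column 'weight_x5' is 193.75.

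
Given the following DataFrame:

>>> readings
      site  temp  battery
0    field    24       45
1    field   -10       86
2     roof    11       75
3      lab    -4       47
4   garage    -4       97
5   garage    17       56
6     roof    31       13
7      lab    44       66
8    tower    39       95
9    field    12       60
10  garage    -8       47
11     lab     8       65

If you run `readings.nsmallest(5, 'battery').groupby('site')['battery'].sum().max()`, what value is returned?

103

take 5 rows with smallest battery:
      site  temp  battery
6     roof    31       13
0    field    24       45
3      lab    -4       47
10  garage    -8       47
5   garage    17       56
group by site, sum of battery:
site
field      45
garage    103
lab        47
roof       13
Name: battery, dtype: int64
Reading off the max of the resulting series, we get 103.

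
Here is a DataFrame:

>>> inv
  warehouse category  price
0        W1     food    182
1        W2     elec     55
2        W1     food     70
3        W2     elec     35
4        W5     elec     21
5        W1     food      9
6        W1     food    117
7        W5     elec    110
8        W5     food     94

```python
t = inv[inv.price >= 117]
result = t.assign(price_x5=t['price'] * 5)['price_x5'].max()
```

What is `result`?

910

filter rows where price >= 117:
  warehouse category  price
0        W1     food    182
6        W1     food    117
add column price_x5 = t['price'] * 5:
  warehouse category  price  price_x5
0        W1     food    182       910
6        W1     food    117       585
Taking the max of column 'price_x5' gives 910.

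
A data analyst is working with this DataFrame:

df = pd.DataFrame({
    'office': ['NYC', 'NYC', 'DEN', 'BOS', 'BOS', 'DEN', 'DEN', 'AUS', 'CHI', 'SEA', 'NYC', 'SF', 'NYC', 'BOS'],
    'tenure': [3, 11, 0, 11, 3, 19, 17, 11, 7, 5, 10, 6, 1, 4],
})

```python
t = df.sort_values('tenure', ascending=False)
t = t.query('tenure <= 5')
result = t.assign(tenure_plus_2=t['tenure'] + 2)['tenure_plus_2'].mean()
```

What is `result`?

sort by tenure descending:
   office  tenure
5     DEN      19
6     DEN      17
1     NYC      11
3     BOS      11
7     AUS      11
10    NYC      10
8     CHI       7
11     SF       6
9     SEA       5
13    BOS       4
0     NYC       3
4     BOS       3
12    NYC       1
2     DEN       0
filter rows where tenure <= 5:
   office  tenure
9     SEA       5
13    BOS       4
0     NYC       3
4     BOS       3
12    NYC       1
2     DEN       0
add column tenure_plus_2 = t['tenure'] + 2:
   office  tenure  tenure_plus_2
9     SEA       5              7
13    BOS       4              6
0     NYC       3              5
4     BOS       3              5
12    NYC       1              3
2     DEN       0              2
Hence 4.66666666667.

4.66666666667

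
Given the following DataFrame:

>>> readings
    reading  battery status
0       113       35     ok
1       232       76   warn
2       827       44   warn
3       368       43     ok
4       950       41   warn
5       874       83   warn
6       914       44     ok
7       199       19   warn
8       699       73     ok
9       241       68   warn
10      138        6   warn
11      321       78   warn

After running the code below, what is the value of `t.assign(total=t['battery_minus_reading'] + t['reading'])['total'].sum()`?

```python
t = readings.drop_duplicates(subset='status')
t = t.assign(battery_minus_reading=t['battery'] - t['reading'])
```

drop duplicate status (keep=first):
   reading  battery status
0      113       35     ok
1      232       76   warn
add column battery_minus_reading = t['battery'] - t['reading']:
   reading  battery status  battery_minus_reading
0      113       35     ok                    -78
1      232       76   warn                   -156
add column total = t['battery_minus_reading'] + t['reading']:
   reading  battery status  battery_minus_reading  total
0      113       35     ok                    -78     35
1      232       76   warn                   -156     76
sum of column 'total' → 111

111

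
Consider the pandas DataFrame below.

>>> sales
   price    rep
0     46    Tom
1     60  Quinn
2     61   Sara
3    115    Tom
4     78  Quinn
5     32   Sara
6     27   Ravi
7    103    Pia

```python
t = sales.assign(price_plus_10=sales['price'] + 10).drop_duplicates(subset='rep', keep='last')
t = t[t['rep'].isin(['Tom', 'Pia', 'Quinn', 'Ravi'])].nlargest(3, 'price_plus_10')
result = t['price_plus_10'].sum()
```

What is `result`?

326

add column price_plus_10 = sales['price'] + 10:
   price    rep  price_plus_10
0     46    Tom             56
1     60  Quinn             70
2     61   Sara             71
3    115    Tom            125
4     78  Quinn             88
5     32   Sara             42
6     27   Ravi             37
7    103    Pia            113
drop duplicate rep (keep=last):
   price    rep  price_plus_10
3    115    Tom            125
4     78  Quinn             88
5     32   Sara             42
6     27   Ravi             37
7    103    Pia            113
filter rows where rep in ['Tom', 'Pia', 'Quinn', 'Ravi']:
   price    rep  price_plus_10
3    115    Tom            125
4     78  Quinn             88
6     27   Ravi             37
7    103    Pia            113
take 3 rows with largest price_plus_10:
   price    rep  price_plus_10
3    115    Tom            125
7    103    Pia            113
4     78  Quinn             88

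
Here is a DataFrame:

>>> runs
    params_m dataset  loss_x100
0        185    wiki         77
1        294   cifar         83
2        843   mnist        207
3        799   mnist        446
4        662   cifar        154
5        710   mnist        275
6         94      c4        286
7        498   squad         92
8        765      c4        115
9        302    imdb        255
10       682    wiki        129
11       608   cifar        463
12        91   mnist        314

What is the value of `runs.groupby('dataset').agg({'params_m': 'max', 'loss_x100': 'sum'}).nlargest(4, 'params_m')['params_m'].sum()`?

2952

group by dataset: max(params_m), sum(loss_x100):
         params_m  loss_x100
dataset                     
c4            765        401
cifar         662        700
imdb          302        255
mnist         843       1242
squad         498         92
wiki          682        206
take 4 rows with largest params_m:
         params_m  loss_x100
dataset                     
mnist         843       1242
c4            765        401
wiki          682        206
cifar         662        700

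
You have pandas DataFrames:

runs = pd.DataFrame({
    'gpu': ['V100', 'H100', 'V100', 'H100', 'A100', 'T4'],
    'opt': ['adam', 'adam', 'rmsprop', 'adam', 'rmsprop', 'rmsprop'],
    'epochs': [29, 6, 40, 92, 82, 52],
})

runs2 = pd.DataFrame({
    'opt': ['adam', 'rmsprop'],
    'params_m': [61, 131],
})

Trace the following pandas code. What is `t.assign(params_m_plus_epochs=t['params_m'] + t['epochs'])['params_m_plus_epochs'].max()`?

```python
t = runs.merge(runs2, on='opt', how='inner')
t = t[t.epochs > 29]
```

213

merge on 'opt' (how='inner') → 6 rows:
    gpu      opt  epochs  params_m
0  V100     adam      29        61
1  H100     adam       6        61
2  V100  rmsprop      40       131
3  H100     adam      92        61
4  A100  rmsprop      82       131
5    T4  rmsprop      52       131
filter rows where epochs > 29:
    gpu      opt  epochs  params_m
2  V100  rmsprop      40       131
3  H100     adam      92        61
4  A100  rmsprop      82       131
5    T4  rmsprop      52       131
add column params_m_plus_epochs = t['params_m'] + t['epochs']:
    gpu      opt  epochs  params_m  params_m_plus_epochs
2  V100  rmsprop      40       131                   171
3  H100     adam      92        61                   153
4  A100  rmsprop      82       131                   213
5    T4  rmsprop      52       131                   183
Reading off the max of column 'params_m_plus_epochs', we get 213.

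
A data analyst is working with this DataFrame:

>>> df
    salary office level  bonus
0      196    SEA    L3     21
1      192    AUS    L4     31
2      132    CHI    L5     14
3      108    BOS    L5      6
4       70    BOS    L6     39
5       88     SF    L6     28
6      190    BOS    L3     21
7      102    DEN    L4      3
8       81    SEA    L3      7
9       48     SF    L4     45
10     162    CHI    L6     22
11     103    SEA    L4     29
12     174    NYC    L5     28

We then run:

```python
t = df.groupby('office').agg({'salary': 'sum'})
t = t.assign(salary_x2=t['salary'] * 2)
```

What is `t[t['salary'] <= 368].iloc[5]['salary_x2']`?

group by office, sum of salary:
        salary
office        
AUS        192
BOS        368
CHI        294
DEN        102
NYC        174
SEA        380
SF         136
add column salary_x2 = t['salary'] * 2:
        salary  salary_x2
office                   
AUS        192        384
BOS        368        736
CHI        294        588
DEN        102        204
NYC        174        348
SEA        380        760
SF         136        272
filter rows where salary <= 368:
        salary  salary_x2
office                   
AUS        192        384
BOS        368        736
CHI        294        588
DEN        102        204
NYC        174        348
SF         136        272
value at position 5, column 'salary_x2' → 272

272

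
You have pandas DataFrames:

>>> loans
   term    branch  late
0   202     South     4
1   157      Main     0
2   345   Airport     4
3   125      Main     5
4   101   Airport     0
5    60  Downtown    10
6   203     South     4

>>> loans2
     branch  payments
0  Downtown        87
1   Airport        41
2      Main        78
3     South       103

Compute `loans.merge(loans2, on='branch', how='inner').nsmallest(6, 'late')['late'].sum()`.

17

merge on 'branch' (how='inner') → 7 rows:
   term    branch  late  payments
0   202     South     4       103
1   157      Main     0        78
2   345   Airport     4        41
3   125      Main     5        78
4   101   Airport     0        41
5    60  Downtown    10        87
6   203     South     4       103
take 6 rows with smallest late:
   term   branch  late  payments
1   157     Main     0        78
4   101  Airport     0        41
0   202    South     4       103
2   345  Airport     4        41
6   203    South     4       103
3   125     Main     5        78
The sum of column 'late' is 17.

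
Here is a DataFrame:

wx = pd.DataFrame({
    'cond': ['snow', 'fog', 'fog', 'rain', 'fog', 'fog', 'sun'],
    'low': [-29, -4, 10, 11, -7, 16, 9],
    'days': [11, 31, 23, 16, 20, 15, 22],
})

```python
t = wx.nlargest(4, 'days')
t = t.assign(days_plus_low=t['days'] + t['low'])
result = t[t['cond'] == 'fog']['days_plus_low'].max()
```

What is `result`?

33

take 4 rows with largest days:
  cond  low  days
1  fog   -4    31
2  fog   10    23
6  sun    9    22
4  fog   -7    20
add column days_plus_low = t['days'] + t['low']:
  cond  low  days  days_plus_low
1  fog   -4    31             27
2  fog   10    23             33
6  sun    9    22             31
4  fog   -7    20             13
filter rows where cond == 'fog':
  cond  low  days  days_plus_low
1  fog   -4    31             27
2  fog   10    23             33
4  fog   -7    20             13
Reading off the max of column 'days_plus_low', we get 33.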